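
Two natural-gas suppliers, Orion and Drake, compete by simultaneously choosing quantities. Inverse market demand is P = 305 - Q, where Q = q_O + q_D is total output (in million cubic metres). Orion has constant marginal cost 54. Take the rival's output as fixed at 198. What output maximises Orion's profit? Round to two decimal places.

With the rival's output fixed at 198, Orion's profit is π_O = (305 - 198 - q_O)q_O - (54q_O) = (107 - q_O)q_O - (54q_O).
∂π_O/∂q_O = 53 - 2q_O = 0, so q_O = 53/2.

26.50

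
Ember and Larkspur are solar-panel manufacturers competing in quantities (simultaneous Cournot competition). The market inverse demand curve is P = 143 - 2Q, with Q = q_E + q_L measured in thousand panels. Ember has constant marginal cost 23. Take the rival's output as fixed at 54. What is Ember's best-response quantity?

With the rival's output fixed at 54, Ember's profit is π_E = (143 - 2·54 - 2q_E)q_E - (23q_E) = (35 - 2q_E)q_E - (23q_E).
∂π_E/∂q_E = 12 - 4q_E = 0, so q_E = 3.

3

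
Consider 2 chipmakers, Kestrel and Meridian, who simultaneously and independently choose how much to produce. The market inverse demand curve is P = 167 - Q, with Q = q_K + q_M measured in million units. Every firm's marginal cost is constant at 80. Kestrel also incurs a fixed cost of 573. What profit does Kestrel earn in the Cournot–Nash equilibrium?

A representative firm's profit is π_i = q_i(167 - Q) - 80q_i.
First-order condition (treating rivals' output as given): 87 - 2q_i - q_j = 0.
By symmetry each firm produces the same amount; substituting q_j = q_i yields q_i = 87/3 = 29.
Price P = 167 - 58 = 109.
Kestrel's profit: (109 - 80)·29 - 573 = 268.

268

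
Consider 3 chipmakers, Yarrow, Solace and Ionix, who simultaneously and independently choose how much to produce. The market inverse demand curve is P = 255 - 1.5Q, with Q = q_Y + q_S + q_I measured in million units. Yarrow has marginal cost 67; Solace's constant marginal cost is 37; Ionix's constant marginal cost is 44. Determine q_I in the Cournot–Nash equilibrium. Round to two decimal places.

37.83

Yarrow's profit: π_Y = (255 - 1.5Q)q_Y - (67q_Y). Setting ∂π_Y/∂q_Y = 0: 188 - 3q_Y - (3/2)(q_S + q_I) = 0.
Solace's first-order condition: 218 - 3q_S - (3/2)(q_Y + q_I) = 0.
Ionix's first-order condition: 211 - 3q_I - (3/2)(q_Y + q_S) = 0.
Summing all 3 equations gives 617 − 6Q = 0, hence Q = 617/6.
Back-substituting: q_Y = (188 − 617/4)/(3/2) = 45/2, q_S = (218 − 617/4)/(3/2) = 85/2, q_I = (211 − 617/4)/(3/2) = 227/6.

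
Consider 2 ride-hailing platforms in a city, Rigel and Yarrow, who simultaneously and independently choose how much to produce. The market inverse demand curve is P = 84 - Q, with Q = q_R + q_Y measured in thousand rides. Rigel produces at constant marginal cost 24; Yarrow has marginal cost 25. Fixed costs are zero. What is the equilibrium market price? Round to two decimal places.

Rigel's profit: π_R = (84 - Q)q_R - (24q_R). Setting ∂π_R/∂q_R = 0: 60 - 2q_R - (q_Y) = 0.
Yarrow's first-order condition: 59 - 2q_Y - (q_R) = 0.
So q_R = (60 - q_Y)/2 and q_Y = (59 - q_R)/2.
Substituting one into the other gives q_R = 61/3 and q_Y = 58/3.
Total output Q = 119/3, so price P = 84 - 119/3 = 133/3.

44.33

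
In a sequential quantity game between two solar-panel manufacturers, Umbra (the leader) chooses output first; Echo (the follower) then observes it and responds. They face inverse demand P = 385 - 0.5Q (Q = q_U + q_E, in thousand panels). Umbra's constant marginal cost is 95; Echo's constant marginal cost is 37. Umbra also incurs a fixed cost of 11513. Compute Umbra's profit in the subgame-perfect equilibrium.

The follower Echo best-responds to any q_U: π_E = (385 - 0.5Q)q_E - 37q_E.
∂π_E/∂q_E = 348 - (1/2)q_U - q_E = 0 gives the reaction function q_E = (348 - (1/2)q_U).
The leader anticipates this reaction. Substituting into P = 385 - 0.5Q gives P = 211 - (1/4)q_U, so π_U = (211 - (1/4)q_U)q_U - 95q_U.
Maximising: ∂π_U/∂q_U = 116 - (1/2)q_U = 0, giving q_U = 232.
Then q_E = (348 - (1/2)·232) = 232.
Price P = 385 - (1/2)·464 = 153.
Umbra's profit: (153 - 95)·232 - 11513 = 1943.

1943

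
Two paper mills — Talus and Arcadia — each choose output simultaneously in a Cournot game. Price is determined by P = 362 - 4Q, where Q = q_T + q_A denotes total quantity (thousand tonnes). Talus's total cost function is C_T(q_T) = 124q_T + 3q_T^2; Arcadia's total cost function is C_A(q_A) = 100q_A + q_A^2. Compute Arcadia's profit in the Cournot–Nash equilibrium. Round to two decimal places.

2398.76

Talus's profit: π_T = (362 - 4Q)q_T - (124q_T + 3q_T²). Setting ∂π_T/∂q_T = 0: 238 - 14q_T - 4(q_A) = 0.
Arcadia's profit: π_A = (362 - 4Q)q_A - (100q_A + q_A²). Setting ∂π_A/∂q_A = 0: 262 - 10q_A - 4(q_T) = 0.
So q_T = (238 - 4q_A)/14 and q_A = (262 - 4q_T)/10.
Substituting one into the other gives q_T = 333/31 and q_A = 679/31.
Price P = 362 - 4·(1012/31) = 231.4194.
Arcadia's profit: 231.4194·(679/31) - 100·(679/31) - (679/31)² = 2398.7565.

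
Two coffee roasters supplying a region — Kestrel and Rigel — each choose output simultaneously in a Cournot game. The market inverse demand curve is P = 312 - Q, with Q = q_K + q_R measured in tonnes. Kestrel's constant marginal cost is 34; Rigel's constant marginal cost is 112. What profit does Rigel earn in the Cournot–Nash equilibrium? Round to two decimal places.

Kestrel's profit: π_K = (312 - Q)q_K - (34q_K). Setting ∂π_K/∂q_K = 0: 278 - 2q_K - (q_R) = 0.
Rigel's first-order condition: 200 - 2q_R - (q_K) = 0.
So q_K = (278 - q_R)/2 and q_R = (200 - q_K)/2.
Substituting one into the other gives q_K = 356/3 and q_R = 122/3.
Price P = 312 - 478/3 = 458/3.
Rigel's profit: (458/3 - 112)·(122/3) = 1653.7778.

1653.78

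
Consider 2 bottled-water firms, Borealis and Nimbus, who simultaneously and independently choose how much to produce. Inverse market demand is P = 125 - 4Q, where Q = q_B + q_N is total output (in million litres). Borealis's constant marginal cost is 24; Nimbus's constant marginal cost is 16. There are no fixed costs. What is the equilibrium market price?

Borealis's profit: π_B = (125 - 4Q)q_B - (24q_B). Setting ∂π_B/∂q_B = 0: 101 - 8q_B - 4(q_N) = 0.
Nimbus's first-order condition: 109 - 8q_N - 4(q_B) = 0.
Rearranging gives the reaction functions q_B = (101 - 4q_N)/8 and q_N = (109 - 4q_B)/8.
Substituting one into the other gives q_B = 31/4 and q_N = 39/4.
Total output Q = 35/2, so price P = 125 - 4·(35/2) = 55.

55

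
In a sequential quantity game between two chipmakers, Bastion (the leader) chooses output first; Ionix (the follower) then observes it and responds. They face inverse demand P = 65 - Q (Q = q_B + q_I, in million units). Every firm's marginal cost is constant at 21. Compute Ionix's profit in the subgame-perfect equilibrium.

121

Solve by backward induction. Given q_B, the follower Ionix maximises π_I = (65 - q_B - q_I)q_I - 21q_I.
Follower FOC: 44 - q_B - 2q_I = 0, so q_I(q_B) = (44 - q_B)/2.
Bastion substitutes q_I(q_B) into its own profit: π_B = q_B(65 - q_B - (44 - q_B)/2) - 21q_B = (43 - (1/2)q_B)q_B - 21q_B.
Maximising: ∂π_B/∂q_B = 22 - q_B = 0, giving q_B = 22.
Then q_I = (44 - 22)/2 = 11.
Price P = 65 - 33 = 32.
Ionix's profit: (32 - 21)·11 = 121.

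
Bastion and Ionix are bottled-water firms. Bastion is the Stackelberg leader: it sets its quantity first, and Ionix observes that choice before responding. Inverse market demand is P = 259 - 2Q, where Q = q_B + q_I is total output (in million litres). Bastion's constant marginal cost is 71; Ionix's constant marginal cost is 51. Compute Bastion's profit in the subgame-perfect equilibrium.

1764

The follower Ionix best-responds to any q_B: π_I = (259 - 2Q)q_I - 51q_I.
Follower FOC: 208 - 2q_B - 4q_I = 0, so q_I(q_B) = (208 - 2q_B)/4.
Bastion substitutes q_I(q_B) into its own profit: π_B = q_B(259 - 2q_B - (208 - 2q_B)/2) - 71q_B = (155 - q_B)q_B - 71q_B.
The leader's first-order condition 84 - 2q_B = 0 yields q_B = 42.
Then q_I = (208 - 2·42)/4 = 31.
Price P = 259 - 2·73 = 113.
Bastion's profit: (113 - 71)·42 = 1764.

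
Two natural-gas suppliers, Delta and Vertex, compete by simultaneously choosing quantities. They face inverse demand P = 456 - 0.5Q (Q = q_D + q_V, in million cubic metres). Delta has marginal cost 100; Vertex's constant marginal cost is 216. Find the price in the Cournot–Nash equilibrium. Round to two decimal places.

257.33

Delta's profit: π_D = (456 - 0.5Q)q_D - (100q_D). Setting ∂π_D/∂q_D = 0: 356 - q_D - (1/2)(q_V) = 0.
Vertex's profit: π_V = (456 - 0.5Q)q_V - (216q_V). Setting ∂π_V/∂q_V = 0: 240 - q_V - (1/2)(q_D) = 0.
Best responses: q_D = (356 - (1/2)q_V), q_V = (240 - (1/2)q_D).
Solving the pair: q_D = 944/3, q_V = 248/3.
Total output Q = 1192/3, so price P = 456 - (1/2)·(1192/3) = 772/3.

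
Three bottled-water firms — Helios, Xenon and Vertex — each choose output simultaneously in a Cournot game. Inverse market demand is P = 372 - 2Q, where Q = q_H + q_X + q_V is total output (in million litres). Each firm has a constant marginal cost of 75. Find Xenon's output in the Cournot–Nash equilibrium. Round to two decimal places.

37.13

A representative firm's profit is π_i = q_i(372 - 2Q) - 75q_i.
First-order condition (treating rivals' output as given): 297 - 4q_i - 2·Σ_{j≠i} q_j = 0.
With identical firms every q_j equals q_i, so Σ_{j≠i} q_j = 2q_i and 297 = 8q_i, giving q_i = 297/8.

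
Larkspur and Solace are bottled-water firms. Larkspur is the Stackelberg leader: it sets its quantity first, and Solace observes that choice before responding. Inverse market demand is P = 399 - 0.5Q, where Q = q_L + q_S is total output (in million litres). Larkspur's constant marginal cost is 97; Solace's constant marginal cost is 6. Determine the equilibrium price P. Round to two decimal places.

149.75

Solve by backward induction. Given q_L, the follower Solace maximises π_S = (399 - (1/2)q_L - (1/2)q_S)q_S - 6q_S.
∂π_S/∂q_S = 393 - (1/2)q_L - q_S = 0 gives the reaction function q_S = (393 - (1/2)q_L).
The leader anticipates this reaction. Substituting into P = 399 - 0.5Q gives P = 405/2 - (1/4)q_L, so π_L = (405/2 - (1/4)q_L)q_L - 97q_L.
Maximising: ∂π_L/∂q_L = 211/2 - (1/2)q_L = 0, giving q_L = 211.
Then q_S = (393 - (1/2)·211) = 575/2.
Total output Q = 997/2, so price P = 399 - (1/2)·(997/2) = 599/4.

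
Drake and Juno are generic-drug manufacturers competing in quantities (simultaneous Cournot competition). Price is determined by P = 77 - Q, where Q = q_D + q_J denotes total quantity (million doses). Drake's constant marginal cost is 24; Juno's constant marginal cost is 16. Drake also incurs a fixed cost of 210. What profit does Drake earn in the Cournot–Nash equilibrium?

15

Drake's profit: π_D = (77 - Q)q_D - (24q_D). Setting ∂π_D/∂q_D = 0: 53 - 2q_D - (q_J) = 0.
Juno's first-order condition: 61 - 2q_J - (q_D) = 0.
Best responses: q_D = (53 - q_J)/2, q_J = (61 - q_D)/2.
Substituting one into the other gives q_D = 15 and q_J = 23.
Price P = 77 - 38 = 39.
Drake's profit: (39 - 24)·15 - 210 = 15.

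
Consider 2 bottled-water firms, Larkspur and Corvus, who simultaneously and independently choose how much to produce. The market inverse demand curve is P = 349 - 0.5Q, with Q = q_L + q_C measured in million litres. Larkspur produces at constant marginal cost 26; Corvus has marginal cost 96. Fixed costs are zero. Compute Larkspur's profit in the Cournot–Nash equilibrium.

Larkspur's profit: π_L = (349 - 0.5Q)q_L - (26q_L). Setting ∂π_L/∂q_L = 0: 323 - q_L - (1/2)(q_C) = 0.
Corvus's profit: π_C = (349 - 0.5Q)q_C - (96q_C). Setting ∂π_C/∂q_C = 0: 253 - q_C - (1/2)(q_L) = 0.
Best responses: q_L = (323 - (1/2)q_C), q_C = (253 - (1/2)q_L).
Substituting one into the other gives q_L = 262 and q_C = 122.
Price P = 349 - (1/2)·384 = 157.
Larkspur's profit: (157 - 26)·262 = 34322.

34322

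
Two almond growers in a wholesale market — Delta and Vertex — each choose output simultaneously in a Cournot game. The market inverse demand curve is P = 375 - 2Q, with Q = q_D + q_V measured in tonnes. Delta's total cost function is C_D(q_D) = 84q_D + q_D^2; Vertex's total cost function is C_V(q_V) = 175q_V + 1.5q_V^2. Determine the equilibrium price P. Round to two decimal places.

256.32

Delta's profit: π_D = (375 - 2Q)q_D - (84q_D + q_D²). Setting ∂π_D/∂q_D = 0: 291 - 6q_D - 2(q_V) = 0.
Vertex's profit: π_V = (375 - 2Q)q_V - (175q_V + (3/2)q_V²). Setting ∂π_V/∂q_V = 0: 200 - 7q_V - 2(q_D) = 0.
So q_D = (291 - 2q_V)/6 and q_V = (200 - 2q_D)/7.
Solving the pair: q_D = 1637/38, q_V = 309/19.
Total output Q = 59.3421, so price P = 375 - 2·59.3421 = 256.3158.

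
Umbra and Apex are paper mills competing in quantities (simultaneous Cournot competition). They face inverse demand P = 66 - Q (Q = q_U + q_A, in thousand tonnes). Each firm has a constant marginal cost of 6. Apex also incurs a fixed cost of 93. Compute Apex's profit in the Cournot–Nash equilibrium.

A representative firm's profit is π_i = q_i(66 - Q) - 6q_i.
First-order condition (treating rivals' output as given): 60 - 2q_i - q_j = 0.
With identical firms every q_j equals q_i, so q_j = q_i and 60 = 3q_i, giving q_i = 20.
Price P = 66 - 40 = 26.
Apex's profit: (26 - 6)·20 - 93 = 307.

307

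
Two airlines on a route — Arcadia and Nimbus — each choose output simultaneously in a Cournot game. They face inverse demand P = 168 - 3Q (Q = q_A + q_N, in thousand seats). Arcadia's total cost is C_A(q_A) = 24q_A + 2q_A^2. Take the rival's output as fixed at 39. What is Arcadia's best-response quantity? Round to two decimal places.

2.70

With the rival's output fixed at 39, Arcadia's profit is π_A = (168 - 3·39 - 3q_A)q_A - (24q_A + 2q_A²) = (51 - 3q_A)q_A - (24q_A + 2q_A²).
∂π_A/∂q_A = 27 - 10q_A = 0, so q_A = 27/10.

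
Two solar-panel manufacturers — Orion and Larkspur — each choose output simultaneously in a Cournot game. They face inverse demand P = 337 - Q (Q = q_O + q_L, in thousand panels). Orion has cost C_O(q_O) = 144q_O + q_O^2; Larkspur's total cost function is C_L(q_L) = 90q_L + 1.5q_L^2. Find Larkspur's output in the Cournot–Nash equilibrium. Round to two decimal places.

Orion's profit: π_O = (337 - Q)q_O - (144q_O + q_O²). Setting ∂π_O/∂q_O = 0: 193 - 4q_O - (q_L) = 0.
Larkspur's profit: π_L = (337 - Q)q_L - (90q_L + (3/2)q_L²). Setting ∂π_L/∂q_L = 0: 247 - 5q_L - (q_O) = 0.
Rearranging gives the reaction functions q_O = (193 - q_L)/4 and q_L = (247 - q_O)/5.
Substituting one into the other gives q_O = 718/19 and q_L = 795/19.

41.84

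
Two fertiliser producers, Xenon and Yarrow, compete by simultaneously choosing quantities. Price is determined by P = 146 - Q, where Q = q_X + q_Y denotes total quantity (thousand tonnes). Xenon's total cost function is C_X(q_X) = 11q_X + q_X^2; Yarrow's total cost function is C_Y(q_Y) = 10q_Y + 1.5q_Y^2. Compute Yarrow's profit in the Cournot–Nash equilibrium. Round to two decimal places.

Xenon's profit: π_X = (146 - Q)q_X - (11q_X + q_X²). Setting ∂π_X/∂q_X = 0: 135 - 4q_X - (q_Y) = 0.
Yarrow's first-order condition: 136 - 5q_Y - (q_X) = 0.
Best responses: q_X = (135 - q_Y)/4, q_Y = (136 - q_X)/5.
Substituting one into the other gives q_X = 539/19 and q_Y = 409/19.
Price P = 146 - 948/19 = 1826/19.
Yarrow's profit: (1826/19)·(409/19) - 10·(409/19) - (3/2)(409/19)² = 1158.4557.

1158.46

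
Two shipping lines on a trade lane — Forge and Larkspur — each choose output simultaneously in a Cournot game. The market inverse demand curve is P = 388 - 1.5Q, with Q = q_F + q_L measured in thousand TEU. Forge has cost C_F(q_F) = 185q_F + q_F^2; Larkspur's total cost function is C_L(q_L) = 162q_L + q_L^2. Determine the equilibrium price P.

289

Forge's profit: π_F = (388 - 1.5Q)q_F - (185q_F + q_F²). Setting ∂π_F/∂q_F = 0: 203 - 5q_F - (3/2)(q_L) = 0.
Larkspur's profit: π_L = (388 - 1.5Q)q_L - (162q_L + q_L²). Setting ∂π_L/∂q_L = 0: 226 - 5q_L - (3/2)(q_F) = 0.
Best responses: q_F = (203 - (3/2)q_L)/5, q_L = (226 - (3/2)q_F)/5.
Substituting one into the other gives q_F = 208/7 and q_L = 254/7.
Total output Q = 66, so price P = 388 - (3/2)·66 = 289.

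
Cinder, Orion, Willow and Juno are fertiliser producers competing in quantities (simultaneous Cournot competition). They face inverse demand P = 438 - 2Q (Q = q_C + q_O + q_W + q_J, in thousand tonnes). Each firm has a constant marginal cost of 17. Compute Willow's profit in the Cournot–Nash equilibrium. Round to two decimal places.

3544.82

A representative firm's profit is π_i = q_i(438 - 2Q) - 17q_i.
Setting ∂π_i/∂q_i = 0 with rivals' quantities fixed: 421 - 4q_i - 2·Σ_{j≠i} q_j = 0.
With identical firms every q_j equals q_i, so Σ_{j≠i} q_j = 3q_i and 421 = 10q_i, giving q_i = 421/10.
Price P = 438 - 2·(842/5) = 506/5.
Willow's profit: (506/5 - 17)·(421/10) = 3544.8200.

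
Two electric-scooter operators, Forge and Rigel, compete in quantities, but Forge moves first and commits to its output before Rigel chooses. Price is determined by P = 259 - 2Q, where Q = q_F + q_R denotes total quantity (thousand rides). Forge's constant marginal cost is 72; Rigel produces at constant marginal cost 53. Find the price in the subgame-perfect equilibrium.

The follower Rigel best-responds to any q_F: π_R = (259 - 2Q)q_R - 53q_R.
Follower FOC: 206 - 2q_F - 4q_R = 0, so q_R(q_F) = (206 - 2q_F)/4.
Forge substitutes q_R(q_F) into its own profit: π_F = q_F(259 - 2q_F - (206 - 2q_F)/2) - 72q_F = (156 - q_F)q_F - 72q_F.
Maximising: ∂π_F/∂q_F = 84 - 2q_F = 0, giving q_F = 42.
Then q_R = (206 - 2·42)/4 = 61/2.
Total output Q = 145/2, so price P = 259 - 2·(145/2) = 114.

114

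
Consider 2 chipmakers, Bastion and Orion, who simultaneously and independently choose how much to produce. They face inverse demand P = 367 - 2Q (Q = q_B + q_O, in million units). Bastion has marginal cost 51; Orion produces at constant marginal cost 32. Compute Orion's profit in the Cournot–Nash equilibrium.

6962

Bastion's profit: π_B = (367 - 2Q)q_B - (51q_B). Setting ∂π_B/∂q_B = 0: 316 - 4q_B - 2(q_O) = 0.
Orion's first-order condition: 335 - 4q_O - 2(q_B) = 0.
So q_B = (316 - 2q_O)/4 and q_O = (335 - 2q_B)/4.
Solving the pair: q_B = 99/2, q_O = 59.
Price P = 367 - 2·(217/2) = 150.
Orion's profit: (150 - 32)·59 = 6962.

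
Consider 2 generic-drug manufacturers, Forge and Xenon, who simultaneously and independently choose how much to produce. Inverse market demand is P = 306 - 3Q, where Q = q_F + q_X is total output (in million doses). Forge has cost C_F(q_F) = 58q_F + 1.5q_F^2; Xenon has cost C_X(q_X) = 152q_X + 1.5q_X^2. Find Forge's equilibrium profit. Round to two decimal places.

Forge's profit: π_F = (306 - 3Q)q_F - (58q_F + (3/2)q_F²). Setting ∂π_F/∂q_F = 0: 248 - 9q_F - 3(q_X) = 0.
Xenon's first-order condition: 154 - 9q_X - 3(q_F) = 0.
So q_F = (248 - 3q_X)/9 and q_X = (154 - 3q_F)/9.
Substituting one into the other gives q_F = 295/12 and q_X = 107/12.
Price P = 306 - 3·(67/2) = 411/2.
Forge's profit: (411/2)·(295/12) - 58·(295/12) - (3/2)(295/12)² = 2719.5313.

2719.53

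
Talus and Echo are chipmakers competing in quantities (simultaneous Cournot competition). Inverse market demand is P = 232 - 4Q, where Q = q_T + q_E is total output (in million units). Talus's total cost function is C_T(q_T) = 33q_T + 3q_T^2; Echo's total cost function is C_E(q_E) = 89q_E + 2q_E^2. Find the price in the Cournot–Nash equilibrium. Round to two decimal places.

152.47

Talus's profit: π_T = (232 - 4Q)q_T - (33q_T + 3q_T²). Setting ∂π_T/∂q_T = 0: 199 - 14q_T - 4(q_E) = 0.
Echo's profit: π_E = (232 - 4Q)q_E - (89q_E + 2q_E²). Setting ∂π_E/∂q_E = 0: 143 - 12q_E - 4(q_T) = 0.
Best responses: q_T = (199 - 4q_E)/14, q_E = (143 - 4q_T)/12.
Solving the pair: q_T = 227/19, q_E = 603/76.
Total output Q = 1511/76, so price P = 232 - 4·(1511/76) = 152.4737.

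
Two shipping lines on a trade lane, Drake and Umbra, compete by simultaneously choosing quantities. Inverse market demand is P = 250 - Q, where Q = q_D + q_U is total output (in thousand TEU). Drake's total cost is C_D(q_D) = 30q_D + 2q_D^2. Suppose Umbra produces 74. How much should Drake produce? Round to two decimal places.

24.33

With the rival's output fixed at 74, Drake's profit is π_D = (250 - 74 - q_D)q_D - (30q_D + 2q_D²) = (176 - q_D)q_D - (30q_D + 2q_D²).
∂π_D/∂q_D = 146 - 6q_D = 0, so q_D = 73/3.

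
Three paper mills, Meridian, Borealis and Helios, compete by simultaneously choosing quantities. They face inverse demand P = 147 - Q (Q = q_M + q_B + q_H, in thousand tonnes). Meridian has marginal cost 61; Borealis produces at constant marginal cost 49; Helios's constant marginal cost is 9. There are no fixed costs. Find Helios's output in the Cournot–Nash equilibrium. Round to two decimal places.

Meridian's profit: π_M = (147 - Q)q_M - (61q_M). Setting ∂π_M/∂q_M = 0: 86 - 2q_M - (q_B + q_H) = 0.
Borealis's profit: π_B = (147 - Q)q_B - (49q_B). Setting ∂π_B/∂q_B = 0: 98 - 2q_B - (q_M + q_H) = 0.
Helios's first-order condition: 138 - 2q_H - (q_M + q_B) = 0.
Adding the 3 first-order conditions: 322 − 4Q = 0, so Q = 161/2.
Back-substituting: q_M = (86 − 161/2) = 11/2, q_B = (98 − 161/2) = 35/2, q_H = (138 − 161/2) = 115/2.

57.50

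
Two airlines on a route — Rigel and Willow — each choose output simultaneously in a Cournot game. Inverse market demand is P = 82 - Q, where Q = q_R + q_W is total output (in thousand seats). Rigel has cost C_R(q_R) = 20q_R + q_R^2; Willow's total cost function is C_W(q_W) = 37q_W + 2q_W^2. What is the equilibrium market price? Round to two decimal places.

Rigel's profit: π_R = (82 - Q)q_R - (20q_R + q_R²). Setting ∂π_R/∂q_R = 0: 62 - 4q_R - (q_W) = 0.
Willow's profit: π_W = (82 - Q)q_W - (37q_W + 2q_W²). Setting ∂π_W/∂q_W = 0: 45 - 6q_W - (q_R) = 0.
So q_R = (62 - q_W)/4 and q_W = (45 - q_R)/6.
Substituting one into the other gives q_R = 327/23 and q_W = 118/23.
Total output Q = 445/23, so price P = 82 - 445/23 = 1441/23.

62.65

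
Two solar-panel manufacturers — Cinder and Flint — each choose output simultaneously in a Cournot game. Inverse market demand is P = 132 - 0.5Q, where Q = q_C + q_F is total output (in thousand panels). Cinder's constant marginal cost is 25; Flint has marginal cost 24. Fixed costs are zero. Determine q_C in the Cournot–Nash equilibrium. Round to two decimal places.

70.67

Cinder's profit: π_C = (132 - 0.5Q)q_C - (25q_C). Setting ∂π_C/∂q_C = 0: 107 - q_C - (1/2)(q_F) = 0.
Flint's profit: π_F = (132 - 0.5Q)q_F - (24q_F). Setting ∂π_F/∂q_F = 0: 108 - q_F - (1/2)(q_C) = 0.
So q_C = (107 - (1/2)q_F) and q_F = (108 - (1/2)q_C).
Solving the pair: q_C = 212/3, q_F = 218/3.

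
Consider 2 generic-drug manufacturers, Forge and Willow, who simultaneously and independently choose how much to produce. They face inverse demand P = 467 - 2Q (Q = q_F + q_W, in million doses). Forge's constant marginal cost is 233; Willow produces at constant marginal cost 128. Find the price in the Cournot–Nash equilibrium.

Forge's profit: π_F = (467 - 2Q)q_F - (233q_F). Setting ∂π_F/∂q_F = 0: 234 - 4q_F - 2(q_W) = 0.
Willow's first-order condition: 339 - 4q_W - 2(q_F) = 0.
Best responses: q_F = (234 - 2q_W)/4, q_W = (339 - 2q_F)/4.
Substituting one into the other gives q_F = 43/2 and q_W = 74.
Total output Q = 191/2, so price P = 467 - 2·(191/2) = 276.

276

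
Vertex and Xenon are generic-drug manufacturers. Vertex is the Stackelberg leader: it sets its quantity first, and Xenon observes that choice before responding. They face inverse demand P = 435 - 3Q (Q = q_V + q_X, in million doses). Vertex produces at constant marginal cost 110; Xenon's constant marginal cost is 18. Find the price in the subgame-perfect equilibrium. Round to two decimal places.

168.25

The follower Xenon best-responds to any q_V: π_X = (435 - 3Q)q_X - 18q_X.
Setting the follower's marginal profit to zero, 417 - 3q_V - 6q_X = 0, i.e. q_X = (417 - 3q_V)/6.
Vertex substitutes q_X(q_V) into its own profit: π_V = q_V(435 - 3q_V - (417 - 3q_V)/2) - 110q_V = (453/2 - (3/2)q_V)q_V - 110q_V.
Maximising: ∂π_V/∂q_V = 233/2 - 3q_V = 0, giving q_V = 233/6.
Then q_X = (417 - 3·(233/6))/6 = 601/12.
Total output Q = 1067/12, so price P = 435 - 3·(1067/12) = 673/4.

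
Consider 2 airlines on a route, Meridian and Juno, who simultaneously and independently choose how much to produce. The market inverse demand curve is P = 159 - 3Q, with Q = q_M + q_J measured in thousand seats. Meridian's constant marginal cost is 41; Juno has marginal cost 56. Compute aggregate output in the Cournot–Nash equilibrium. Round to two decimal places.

24.56

Meridian's profit: π_M = (159 - 3Q)q_M - (41q_M). Setting ∂π_M/∂q_M = 0: 118 - 6q_M - 3(q_J) = 0.
Juno's profit: π_J = (159 - 3Q)q_J - (56q_J). Setting ∂π_J/∂q_J = 0: 103 - 6q_J - 3(q_M) = 0.
Best responses: q_M = (118 - 3q_J)/6, q_J = (103 - 3q_M)/6.
Solving the pair: q_M = 133/9, q_J = 88/9.
Total output Q = 133/9 + 88/9 = 221/9.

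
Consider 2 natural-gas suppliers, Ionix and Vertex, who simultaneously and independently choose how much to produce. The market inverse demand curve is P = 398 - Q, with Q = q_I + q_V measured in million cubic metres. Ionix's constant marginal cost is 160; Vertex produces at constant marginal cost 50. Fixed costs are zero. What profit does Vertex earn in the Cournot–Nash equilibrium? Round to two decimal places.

23307.11

Ionix's profit: π_I = (398 - Q)q_I - (160q_I). Setting ∂π_I/∂q_I = 0: 238 - 2q_I - (q_V) = 0.
Vertex's first-order condition: 348 - 2q_V - (q_I) = 0.
Rearranging gives the reaction functions q_I = (238 - q_V)/2 and q_V = (348 - q_I)/2.
Substituting one into the other gives q_I = 128/3 and q_V = 458/3.
Price P = 398 - 586/3 = 608/3.
Vertex's profit: (608/3 - 50)·(458/3) = 23307.1111.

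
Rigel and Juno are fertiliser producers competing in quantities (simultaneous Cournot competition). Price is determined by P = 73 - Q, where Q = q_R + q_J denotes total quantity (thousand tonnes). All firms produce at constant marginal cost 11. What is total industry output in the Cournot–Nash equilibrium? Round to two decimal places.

41.33

Each firm earns π_i = (73 - Q)q_i - 11q_i.
First-order condition (treating rivals' output as given): 62 - 2q_i - q_j = 0.
With identical firms every q_j equals q_i, so q_j = q_i and 62 = 3q_i, giving q_i = 62/3.
Total output Q = 62/3 + 62/3 = 124/3.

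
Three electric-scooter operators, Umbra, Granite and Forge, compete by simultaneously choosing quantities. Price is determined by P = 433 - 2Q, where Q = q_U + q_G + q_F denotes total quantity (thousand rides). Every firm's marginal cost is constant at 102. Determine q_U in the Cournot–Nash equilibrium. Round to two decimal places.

Each firm earns π_i = (433 - 2Q)q_i - 102q_i.
First-order condition (treating rivals' output as given): 331 - 4q_i - 2·Σ_{j≠i} q_j = 0.
With identical firms every q_j equals q_i, so Σ_{j≠i} q_j = 2q_i and 331 = 8q_i, giving q_i = 331/8.

41.38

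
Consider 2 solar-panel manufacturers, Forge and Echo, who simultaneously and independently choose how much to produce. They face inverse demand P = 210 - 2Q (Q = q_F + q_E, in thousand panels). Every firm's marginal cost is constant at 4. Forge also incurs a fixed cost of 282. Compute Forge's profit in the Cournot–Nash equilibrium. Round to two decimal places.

A representative firm's profit is π_i = q_i(210 - 2Q) - 4q_i.
Setting ∂π_i/∂q_i = 0 with rivals' quantities fixed: 206 - 4q_i - 2q_j = 0.
With identical firms every q_j equals q_i, so q_j = q_i and 206 = 6q_i, giving q_i = 103/3.
Price P = 210 - 2·(206/3) = 218/3.
Forge's profit: (218/3 - 4)·(103/3) - 282 = 2075.5556.

2075.56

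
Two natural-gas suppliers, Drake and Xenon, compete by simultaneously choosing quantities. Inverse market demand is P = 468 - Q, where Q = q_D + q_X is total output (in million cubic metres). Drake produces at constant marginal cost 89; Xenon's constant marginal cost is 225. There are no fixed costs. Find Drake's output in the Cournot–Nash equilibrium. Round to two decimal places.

171.67

Drake's profit: π_D = (468 - Q)q_D - (89q_D). Setting ∂π_D/∂q_D = 0: 379 - 2q_D - (q_X) = 0.
Xenon's profit: π_X = (468 - Q)q_X - (225q_X). Setting ∂π_X/∂q_X = 0: 243 - 2q_X - (q_D) = 0.
So q_D = (379 - q_X)/2 and q_X = (243 - q_D)/2.
Solving the pair: q_D = 515/3, q_X = 107/3.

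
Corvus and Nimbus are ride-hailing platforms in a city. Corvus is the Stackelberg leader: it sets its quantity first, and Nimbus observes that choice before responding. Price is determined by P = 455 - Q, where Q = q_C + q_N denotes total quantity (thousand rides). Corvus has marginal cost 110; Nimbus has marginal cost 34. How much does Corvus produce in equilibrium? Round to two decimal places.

Solve by backward induction. Given q_C, the follower Nimbus maximises π_N = (455 - q_C - q_N)q_N - 34q_N.
Setting the follower's marginal profit to zero, 421 - q_C - 2q_N = 0, i.e. q_N = (421 - q_C)/2.
Corvus substitutes q_N(q_C) into its own profit: π_C = q_C(455 - q_C - (421 - q_C)/2) - 110q_C = (489/2 - (1/2)q_C)q_C - 110q_C.
Leader FOC: 269/2 - q_C = 0, so q_C = 269/2.
Then q_N = (421 - 269/2)/2 = 573/4.

134.50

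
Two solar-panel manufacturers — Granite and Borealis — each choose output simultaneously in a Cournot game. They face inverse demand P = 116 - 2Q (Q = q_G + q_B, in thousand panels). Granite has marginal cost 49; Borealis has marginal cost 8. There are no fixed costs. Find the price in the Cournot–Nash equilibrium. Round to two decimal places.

Granite's profit: π_G = (116 - 2Q)q_G - (49q_G). Setting ∂π_G/∂q_G = 0: 67 - 4q_G - 2(q_B) = 0.
Borealis's first-order condition: 108 - 4q_B - 2(q_G) = 0.
So q_G = (67 - 2q_B)/4 and q_B = (108 - 2q_G)/4.
Substituting one into the other gives q_G = 13/3 and q_B = 149/6.
Total output Q = 175/6, so price P = 116 - 2·(175/6) = 173/3.

57.67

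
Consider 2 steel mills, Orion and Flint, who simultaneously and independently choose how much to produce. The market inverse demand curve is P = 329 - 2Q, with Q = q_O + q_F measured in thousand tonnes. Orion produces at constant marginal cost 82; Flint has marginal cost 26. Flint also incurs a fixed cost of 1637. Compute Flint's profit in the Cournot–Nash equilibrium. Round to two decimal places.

Orion's profit: π_O = (329 - 2Q)q_O - (82q_O). Setting ∂π_O/∂q_O = 0: 247 - 4q_O - 2(q_F) = 0.
Flint's profit: π_F = (329 - 2Q)q_F - (26q_F). Setting ∂π_F/∂q_F = 0: 303 - 4q_F - 2(q_O) = 0.
Best responses: q_O = (247 - 2q_F)/4, q_F = (303 - 2q_O)/4.
Solving the pair: q_O = 191/6, q_F = 359/6.
Price P = 329 - 2·(275/3) = 437/3.
Flint's profit: (437/3 - 26)·(359/6) - 1637 = 5523.0556.

5523.06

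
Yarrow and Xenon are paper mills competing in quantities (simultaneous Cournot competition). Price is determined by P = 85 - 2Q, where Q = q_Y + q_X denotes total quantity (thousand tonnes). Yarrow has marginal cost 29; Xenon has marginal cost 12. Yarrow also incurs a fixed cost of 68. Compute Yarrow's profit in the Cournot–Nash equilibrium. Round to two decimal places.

16.50

Yarrow's profit: π_Y = (85 - 2Q)q_Y - (29q_Y). Setting ∂π_Y/∂q_Y = 0: 56 - 4q_Y - 2(q_X) = 0.
Xenon's first-order condition: 73 - 4q_X - 2(q_Y) = 0.
Rearranging gives the reaction functions q_Y = (56 - 2q_X)/4 and q_X = (73 - 2q_Y)/4.
Substituting one into the other gives q_Y = 13/2 and q_X = 15.
Price P = 85 - 2·(43/2) = 42.
Yarrow's profit: (42 - 29)·(13/2) - 68 = 33/2.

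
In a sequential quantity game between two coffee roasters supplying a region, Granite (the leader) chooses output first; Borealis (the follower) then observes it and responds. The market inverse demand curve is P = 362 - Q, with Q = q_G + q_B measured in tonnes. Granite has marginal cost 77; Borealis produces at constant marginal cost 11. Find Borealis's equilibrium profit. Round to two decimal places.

14580.56

The follower Borealis best-responds to any q_G: π_B = (362 - Q)q_B - 11q_B.
∂π_B/∂q_B = 351 - q_G - 2q_B = 0 gives the reaction function q_B = (351 - q_G)/2.
Granite substitutes q_B(q_G) into its own profit: π_G = q_G(362 - q_G - (351 - q_G)/2) - 77q_G = (373/2 - (1/2)q_G)q_G - 77q_G.
Leader FOC: 219/2 - q_G = 0, so q_G = 219/2.
Then q_B = (351 - 219/2)/2 = 483/4.
Price P = 362 - 921/4 = 527/4.
Borealis's profit: (527/4 - 11)·(483/4) = 14580.5625.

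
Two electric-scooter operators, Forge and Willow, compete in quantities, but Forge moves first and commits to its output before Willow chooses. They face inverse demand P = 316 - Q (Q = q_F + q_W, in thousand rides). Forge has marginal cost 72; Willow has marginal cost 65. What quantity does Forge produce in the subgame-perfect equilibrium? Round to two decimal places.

Solve by backward induction. Given q_F, the follower Willow maximises π_W = (316 - q_F - q_W)q_W - 65q_W.
Setting the follower's marginal profit to zero, 251 - q_F - 2q_W = 0, i.e. q_W = (251 - q_F)/2.
Forge substitutes q_W(q_F) into its own profit: π_F = q_F(316 - q_F - (251 - q_F)/2) - 72q_F = (381/2 - (1/2)q_F)q_F - 72q_F.
Maximising: ∂π_F/∂q_F = 237/2 - q_F = 0, giving q_F = 237/2.
Then q_W = (251 - 237/2)/2 = 265/4.

118.50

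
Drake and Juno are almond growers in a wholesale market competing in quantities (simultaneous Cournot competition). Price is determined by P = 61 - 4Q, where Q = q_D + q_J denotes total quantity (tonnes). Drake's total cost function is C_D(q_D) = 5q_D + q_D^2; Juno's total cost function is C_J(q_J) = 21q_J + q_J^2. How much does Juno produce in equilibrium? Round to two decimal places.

Drake's profit: π_D = (61 - 4Q)q_D - (5q_D + q_D²). Setting ∂π_D/∂q_D = 0: 56 - 10q_D - 4(q_J) = 0.
Juno's profit: π_J = (61 - 4Q)q_J - (21q_J + q_J²). Setting ∂π_J/∂q_J = 0: 40 - 10q_J - 4(q_D) = 0.
Rearranging gives the reaction functions q_D = (56 - 4q_J)/10 and q_J = (40 - 4q_D)/10.
Solving the pair: q_D = 100/21, q_J = 44/21.

2.10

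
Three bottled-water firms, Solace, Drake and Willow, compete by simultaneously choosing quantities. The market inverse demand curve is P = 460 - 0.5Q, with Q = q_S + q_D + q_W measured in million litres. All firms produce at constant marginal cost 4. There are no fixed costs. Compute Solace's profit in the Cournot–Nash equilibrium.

25992

Each firm earns π_i = (460 - 0.5Q)q_i - 4q_i.
First-order condition (treating rivals' output as given): 456 - q_i - (1/2)·Σ_{j≠i} q_j = 0.
By symmetry each firm produces the same amount; substituting Σ_{j≠i} q_j = 2q_i yields q_i = 456/2 = 228.
Price P = 460 - (1/2)·684 = 118.
Solace's profit: (118 - 4)·228 = 25992.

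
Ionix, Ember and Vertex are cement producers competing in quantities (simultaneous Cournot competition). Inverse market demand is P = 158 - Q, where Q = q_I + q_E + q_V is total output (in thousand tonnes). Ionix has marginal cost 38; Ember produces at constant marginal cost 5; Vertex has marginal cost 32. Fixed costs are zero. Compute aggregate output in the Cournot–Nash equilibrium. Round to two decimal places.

Ionix's profit: π_I = (158 - Q)q_I - (38q_I). Setting ∂π_I/∂q_I = 0: 120 - 2q_I - (q_E + q_V) = 0.
Ember's first-order condition: 153 - 2q_E - (q_I + q_V) = 0.
Vertex's profit: π_V = (158 - Q)q_V - (32q_V). Setting ∂π_V/∂q_V = 0: 126 - 2q_V - (q_I + q_E) = 0.
Adding the 3 first-order conditions: 399 − 4Q = 0, so Q = 399/4.
Back-substituting: q_I = (120 − 399/4) = 81/4, q_E = (153 − 399/4) = 213/4, q_V = (126 − 399/4) = 105/4.
Total output Q = 81/4 + 213/4 + 105/4 = 399/4.

99.75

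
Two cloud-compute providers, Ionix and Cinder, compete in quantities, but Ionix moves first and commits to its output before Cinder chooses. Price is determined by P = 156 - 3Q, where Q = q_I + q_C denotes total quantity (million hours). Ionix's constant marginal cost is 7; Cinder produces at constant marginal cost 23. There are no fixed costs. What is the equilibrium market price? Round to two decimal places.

Solve by backward induction. Given q_I, the follower Cinder maximises π_C = (156 - 3q_I - 3q_C)q_C - 23q_C.
Setting the follower's marginal profit to zero, 133 - 3q_I - 6q_C = 0, i.e. q_C = (133 - 3q_I)/6.
Ionix substitutes q_C(q_I) into its own profit: π_I = q_I(156 - 3q_I - (133 - 3q_I)/2) - 7q_I = (179/2 - (3/2)q_I)q_I - 7q_I.
The leader's first-order condition 165/2 - 3q_I = 0 yields q_I = 55/2.
Then q_C = (133 - 3·(55/2))/6 = 101/12.
Total output Q = 431/12, so price P = 156 - 3·(431/12) = 193/4.

48.25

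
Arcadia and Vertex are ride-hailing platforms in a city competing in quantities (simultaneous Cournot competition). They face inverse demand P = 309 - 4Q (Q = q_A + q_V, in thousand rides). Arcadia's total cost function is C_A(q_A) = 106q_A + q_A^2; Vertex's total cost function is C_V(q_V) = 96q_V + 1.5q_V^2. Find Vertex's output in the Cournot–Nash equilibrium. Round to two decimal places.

14.02

Arcadia's profit: π_A = (309 - 4Q)q_A - (106q_A + q_A²). Setting ∂π_A/∂q_A = 0: 203 - 10q_A - 4(q_V) = 0.
Vertex's first-order condition: 213 - 11q_V - 4(q_A) = 0.
So q_A = (203 - 4q_V)/10 and q_V = (213 - 4q_A)/11.
Substituting one into the other gives q_A = 1381/94 and q_V = 659/47.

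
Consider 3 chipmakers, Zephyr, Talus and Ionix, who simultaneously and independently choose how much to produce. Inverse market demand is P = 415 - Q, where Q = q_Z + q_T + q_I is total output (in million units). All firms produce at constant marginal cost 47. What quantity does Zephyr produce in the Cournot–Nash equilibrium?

92

Each firm earns π_i = (415 - Q)q_i - 47q_i.
Setting ∂π_i/∂q_i = 0 with rivals' quantities fixed: 368 - 2q_i - Σ_{j≠i} q_j = 0.
With identical firms every q_j equals q_i, so Σ_{j≠i} q_j = 2q_i and 368 = 4q_i, giving q_i = 92.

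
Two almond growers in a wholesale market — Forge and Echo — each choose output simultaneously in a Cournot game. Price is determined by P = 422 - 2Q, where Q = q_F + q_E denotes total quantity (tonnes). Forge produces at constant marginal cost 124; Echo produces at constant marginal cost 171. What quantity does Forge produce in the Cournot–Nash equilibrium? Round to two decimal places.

57.50

Forge's profit: π_F = (422 - 2Q)q_F - (124q_F). Setting ∂π_F/∂q_F = 0: 298 - 4q_F - 2(q_E) = 0.
Echo's profit: π_E = (422 - 2Q)q_E - (171q_E). Setting ∂π_E/∂q_E = 0: 251 - 4q_E - 2(q_F) = 0.
Rearranging gives the reaction functions q_F = (298 - 2q_E)/4 and q_E = (251 - 2q_F)/4.
Solving the pair: q_F = 115/2, q_E = 34.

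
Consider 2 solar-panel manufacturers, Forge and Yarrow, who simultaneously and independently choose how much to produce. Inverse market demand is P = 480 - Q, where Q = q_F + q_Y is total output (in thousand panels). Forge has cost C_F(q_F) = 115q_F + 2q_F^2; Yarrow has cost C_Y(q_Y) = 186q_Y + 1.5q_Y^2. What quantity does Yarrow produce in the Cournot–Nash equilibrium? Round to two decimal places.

48.24

Forge's profit: π_F = (480 - Q)q_F - (115q_F + 2q_F²). Setting ∂π_F/∂q_F = 0: 365 - 6q_F - (q_Y) = 0.
Yarrow's profit: π_Y = (480 - Q)q_Y - (186q_Y + (3/2)q_Y²). Setting ∂π_Y/∂q_Y = 0: 294 - 5q_Y - (q_F) = 0.
Rearranging gives the reaction functions q_F = (365 - q_Y)/6 and q_Y = (294 - q_F)/5.
Substituting one into the other gives q_F = 1531/29 and q_Y = 1399/29.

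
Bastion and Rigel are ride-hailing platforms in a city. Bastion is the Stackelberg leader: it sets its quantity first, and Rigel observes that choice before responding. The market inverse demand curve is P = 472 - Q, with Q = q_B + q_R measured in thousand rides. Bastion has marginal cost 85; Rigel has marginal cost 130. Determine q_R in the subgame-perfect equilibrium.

63

The follower Rigel best-responds to any q_B: π_R = (472 - Q)q_R - 130q_R.
Setting the follower's marginal profit to zero, 342 - q_B - 2q_R = 0, i.e. q_R = (342 - q_B)/2.
Bastion substitutes q_R(q_B) into its own profit: π_B = q_B(472 - q_B - (342 - q_B)/2) - 85q_B = (301 - (1/2)q_B)q_B - 85q_B.
The leader's first-order condition 216 - q_B = 0 yields q_B = 216.
Then q_R = (342 - 216)/2 = 63.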